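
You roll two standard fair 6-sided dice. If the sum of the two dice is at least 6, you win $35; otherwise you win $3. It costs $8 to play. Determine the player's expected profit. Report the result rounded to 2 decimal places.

E[payout] = (5/18)·3 + (13/18)·35 = 235/9
Expected profit = 235/9 − 8 = 163/9 ≈ $18.11

$18.11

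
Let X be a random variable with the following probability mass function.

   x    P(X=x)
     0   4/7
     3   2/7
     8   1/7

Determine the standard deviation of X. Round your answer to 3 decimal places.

E[X] = 2, E[X²] = 82/7
Var(X) = E[X²] − (E[X])² = 82/7 − 4 = 54/7
SD(X) = √(54/7) ≈ 2.777

2.777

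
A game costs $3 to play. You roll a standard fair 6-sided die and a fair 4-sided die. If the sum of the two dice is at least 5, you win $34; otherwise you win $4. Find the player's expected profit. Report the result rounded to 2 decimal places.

E[payout] = (1/4)·4 + (3/4)·34 = 53/2
Expected profit = 53/2 − 3 = 47/2 ≈ $23.50

$23.50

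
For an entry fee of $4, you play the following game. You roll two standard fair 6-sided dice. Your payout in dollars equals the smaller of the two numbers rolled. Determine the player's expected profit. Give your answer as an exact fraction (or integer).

Distribution of the smaller of the two numbers rolled: 1 w.p. 11/36, 2 w.p. 1/4, 3 w.p. 7/36, 4 w.p. 5/36, 5 w.p. 1/12, 6 w.p. 1/36
E[payout] = (11/36)·1 + (1/4)·2 + (7/36)·3 + (5/36)·4 + (1/12)·5 + (1/36)·6 = 91/36
Expected profit = 91/36 − 4 = -53/36

-53/36 dollars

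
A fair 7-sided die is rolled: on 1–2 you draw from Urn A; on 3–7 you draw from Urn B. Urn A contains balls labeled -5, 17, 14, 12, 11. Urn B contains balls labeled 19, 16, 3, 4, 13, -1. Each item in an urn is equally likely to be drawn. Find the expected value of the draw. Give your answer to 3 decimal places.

E[X | Urn A] = (-5 + 17 + 14 + 12 + 11)/5 = 49/5
E[X | Urn B] = (19 + 16 + 3 + 4 + 13 − 1)/6 = 9
E[X] = (2/7)·49/5 + (5/7)·9 = 323/35 ≈ 9.229

9.229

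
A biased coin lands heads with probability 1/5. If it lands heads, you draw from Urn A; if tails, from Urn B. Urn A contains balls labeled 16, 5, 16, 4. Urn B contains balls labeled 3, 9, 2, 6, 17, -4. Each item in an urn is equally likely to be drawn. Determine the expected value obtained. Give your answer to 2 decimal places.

E[X | Urn A] = (16 + 5 + 16 + 4)/4 = 41/4
E[X | Urn B] = (3 + 9 + 2 + 6 + 17 − 4)/6 = 11/2
E[X] = (1/5)·41/4 + (4/5)·11/2 = 129/20 ≈ 6.45

6.45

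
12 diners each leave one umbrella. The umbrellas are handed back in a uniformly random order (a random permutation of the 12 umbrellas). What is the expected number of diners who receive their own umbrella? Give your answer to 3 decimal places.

Let Xᵢ = 1 if person i gets their own umbrella. For each i, P(Xᵢ=1) = 1/12.
By linearity of expectation, E[X₁+…+X_12] = 12·(1/12) = 1.
≈ 1.000

1.000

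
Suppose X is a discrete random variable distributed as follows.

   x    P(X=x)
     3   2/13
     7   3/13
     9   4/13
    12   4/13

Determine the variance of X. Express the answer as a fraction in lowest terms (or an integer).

1524/169

E[X] = (2/13)·3 + (3/13)·7 + (4/13)·9 + (4/13)·12 = 111/13
E[X²] = (2/13)·9 + (3/13)·49 + (4/13)·81 + (4/13)·144 = 1065/13
Var(X) = 1065/13 − (111/13)² = 1524/169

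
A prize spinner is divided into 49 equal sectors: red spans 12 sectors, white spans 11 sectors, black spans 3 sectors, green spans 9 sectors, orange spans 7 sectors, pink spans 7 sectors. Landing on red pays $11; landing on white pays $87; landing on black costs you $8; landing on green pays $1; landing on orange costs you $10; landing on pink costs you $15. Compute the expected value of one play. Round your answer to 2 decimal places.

$18.35

E[payout] = (12/49)·11 + (11/49)·87 + (3/49)·(-8) + (9/49)·1 + (7/49)·(-10) + (7/49)·(-15) = 899/49
≈ $18.35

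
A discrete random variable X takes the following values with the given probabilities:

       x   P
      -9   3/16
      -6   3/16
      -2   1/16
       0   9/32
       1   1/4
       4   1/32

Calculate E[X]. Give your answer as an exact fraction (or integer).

-41/16

E[X] = (3/16)·(-9) + (3/16)·(-6) + (1/16)·(-2) + (9/32)·0 + (1/4)·1 + (1/32)·4
     = -41/16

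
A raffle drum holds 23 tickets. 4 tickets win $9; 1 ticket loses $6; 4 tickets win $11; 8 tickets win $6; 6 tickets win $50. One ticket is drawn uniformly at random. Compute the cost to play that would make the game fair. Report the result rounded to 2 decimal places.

E[payout] = (4/23)·9 + (1/23)·(-6) + (4/23)·11 + (8/23)·6 + (6/23)·50 = 422/23
Fair fee = E[payout] = 422/23 ≈ $18.35

$18.35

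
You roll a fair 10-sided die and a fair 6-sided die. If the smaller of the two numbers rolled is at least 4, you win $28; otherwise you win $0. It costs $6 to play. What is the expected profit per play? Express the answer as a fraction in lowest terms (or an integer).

E[payout] = (13/20)·0 + (7/20)·28 = 49/5
Expected profit = 49/5 − 6 = 19/5

19/5 dollars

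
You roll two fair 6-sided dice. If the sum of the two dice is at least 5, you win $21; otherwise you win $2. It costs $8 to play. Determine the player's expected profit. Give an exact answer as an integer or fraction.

59/6 dollars

E[payout] = (1/6)·2 + (5/6)·21 = 107/6
Expected profit = 107/6 − 8 = 59/6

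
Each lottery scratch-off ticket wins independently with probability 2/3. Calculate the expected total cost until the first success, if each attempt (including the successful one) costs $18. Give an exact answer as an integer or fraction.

$27

E[#attempts] = 1/p = 3/2; E[cost] = 18·3/2 = 27.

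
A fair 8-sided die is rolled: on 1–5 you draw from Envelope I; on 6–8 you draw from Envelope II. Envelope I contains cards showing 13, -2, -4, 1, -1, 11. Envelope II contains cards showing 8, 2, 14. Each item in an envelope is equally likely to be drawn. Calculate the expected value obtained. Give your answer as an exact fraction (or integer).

39/8

E[X | Envelope I] = (13 − 2 − 4 + 1 − 1 + 11)/6 = 3
E[X | Envelope II] = (8 + 2 + 14)/3 = 8
E[X] = (5/8)·3 + (3/8)·8 = 39/8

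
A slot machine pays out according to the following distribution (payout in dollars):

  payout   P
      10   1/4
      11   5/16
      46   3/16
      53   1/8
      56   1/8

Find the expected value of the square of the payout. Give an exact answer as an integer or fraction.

E[X²] = (1/4)·100 + (5/16)·121 + (3/16)·2116 + (1/8)·2809 + (1/8)·3136
     = 19243/16

19243/16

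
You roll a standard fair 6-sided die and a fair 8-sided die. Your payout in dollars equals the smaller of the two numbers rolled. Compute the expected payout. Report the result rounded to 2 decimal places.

$2.77

Distribution of the smaller of the two numbers rolled: 1 w.p. 13/48, 2 w.p. 11/48, 3 w.p. 3/16, 4 w.p. 7/48, 5 w.p. 5/48, 6 w.p. 1/16
E[payout] = (13/48)·1 + (11/48)·2 + (3/16)·3 + (7/48)·4 + (5/48)·5 + (1/16)·6 = 133/48
≈ $2.77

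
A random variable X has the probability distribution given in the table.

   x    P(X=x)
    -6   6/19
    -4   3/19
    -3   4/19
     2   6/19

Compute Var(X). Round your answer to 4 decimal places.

E[X] = (6/19)·(-6) + (3/19)·(-4) + (4/19)·(-3) + (6/19)·2 = -48/19
E[X²] = (6/19)·36 + (3/19)·16 + (4/19)·9 + (6/19)·4 = 324/19
Var(X) = 324/19 − (-48/19)² = 3852/361 ≈ 10.6704

10.6704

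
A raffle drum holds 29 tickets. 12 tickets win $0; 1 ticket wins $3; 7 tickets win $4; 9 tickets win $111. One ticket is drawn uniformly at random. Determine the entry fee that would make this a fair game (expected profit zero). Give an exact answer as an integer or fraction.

E[payout] = (12/29)·0 + (1/29)·3 + (7/29)·4 + (9/29)·111 = 1030/29
Fair fee = E[payout] = 1030/29

1030/29 dollars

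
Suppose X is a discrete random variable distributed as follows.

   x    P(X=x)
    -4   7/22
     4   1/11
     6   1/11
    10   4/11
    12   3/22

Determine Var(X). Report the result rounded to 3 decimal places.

41.719

E[X] = (7/22)·(-4) + (1/11)·4 + (1/11)·6 + (4/11)·10 + (3/22)·12 = 54/11
E[X²] = (7/22)·16 + (1/11)·16 + (1/11)·36 + (4/11)·100 + (3/22)·144 = 724/11
Var(X) = 724/11 − (54/11)² = 5048/121 ≈ 41.719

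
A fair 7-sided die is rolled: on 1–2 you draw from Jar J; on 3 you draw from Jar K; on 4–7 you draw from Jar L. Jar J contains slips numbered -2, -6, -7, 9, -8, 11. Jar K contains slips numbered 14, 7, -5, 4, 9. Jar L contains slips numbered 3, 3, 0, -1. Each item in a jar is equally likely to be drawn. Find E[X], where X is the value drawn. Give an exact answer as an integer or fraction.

E[X | Jar J] = (-2 − 6 − 7 + 9 − 8 + 11)/6 = -1/2
E[X | Jar K] = (14 + 7 − 5 + 4 + 9)/5 = 29/5
E[X | Jar L] = (3 + 3 + 0 − 1)/4 = 5/4
E[X] = (2/7)·(-1/2) + (1/7)·29/5 + (4/7)·5/4 = 7/5

7/5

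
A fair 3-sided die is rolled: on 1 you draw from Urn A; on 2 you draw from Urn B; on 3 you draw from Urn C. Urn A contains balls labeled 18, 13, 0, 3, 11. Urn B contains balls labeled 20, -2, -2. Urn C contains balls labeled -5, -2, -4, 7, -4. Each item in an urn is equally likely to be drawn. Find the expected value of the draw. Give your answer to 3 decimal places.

E[X | Urn A] = (18 + 13 + 0 + 3 + 11)/5 = 9
E[X | Urn B] = (20 − 2 − 2)/3 = 16/3
E[X | Urn C] = (-5 − 2 − 4 + 7 − 4)/5 = -8/5
E[X] = (1/3)·9 + (1/3)·16/3 + (1/3)·(-8/5) = 191/45 ≈ 4.244

4.244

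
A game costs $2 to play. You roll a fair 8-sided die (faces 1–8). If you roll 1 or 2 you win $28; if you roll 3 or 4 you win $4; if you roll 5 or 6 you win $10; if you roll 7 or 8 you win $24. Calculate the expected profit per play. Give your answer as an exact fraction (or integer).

29/2 dollars

E[payout] = (1/4)·4 + (1/4)·10 + (1/4)·24 + (1/4)·28 = 33/2
Expected profit = 33/2 − 2 = 29/2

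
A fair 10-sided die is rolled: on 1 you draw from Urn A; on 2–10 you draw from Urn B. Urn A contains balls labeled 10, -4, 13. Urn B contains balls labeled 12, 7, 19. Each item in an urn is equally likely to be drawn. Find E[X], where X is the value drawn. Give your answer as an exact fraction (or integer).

E[X | Urn A] = (10 − 4 + 13)/3 = 19/3
E[X | Urn B] = (12 + 7 + 19)/3 = 38/3
E[X] = (1/10)·19/3 + (9/10)·38/3 = 361/30

361/30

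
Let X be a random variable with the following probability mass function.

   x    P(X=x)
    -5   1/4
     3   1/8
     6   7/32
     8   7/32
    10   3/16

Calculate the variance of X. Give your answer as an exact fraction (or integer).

8063/256

E[X] = (1/4)·(-5) + (1/8)·3 + (7/32)·6 + (7/32)·8 + (3/16)·10 = 65/16
E[X²] = (1/4)·25 + (1/8)·9 + (7/32)·36 + (7/32)·64 + (3/16)·100 = 48
Var(X) = 48 − (65/16)² = 8063/256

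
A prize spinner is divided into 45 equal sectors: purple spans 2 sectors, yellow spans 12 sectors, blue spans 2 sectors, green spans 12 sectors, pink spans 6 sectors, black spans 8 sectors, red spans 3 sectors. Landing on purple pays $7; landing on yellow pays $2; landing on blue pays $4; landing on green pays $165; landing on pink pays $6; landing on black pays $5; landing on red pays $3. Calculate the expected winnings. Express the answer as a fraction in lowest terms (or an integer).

2111/45 dollars

E[payout] = (2/45)·7 + (12/45)·2 + (2/45)·4 + (12/45)·165 + (6/45)·6 + (8/45)·5 + (3/45)·3 = 2111/45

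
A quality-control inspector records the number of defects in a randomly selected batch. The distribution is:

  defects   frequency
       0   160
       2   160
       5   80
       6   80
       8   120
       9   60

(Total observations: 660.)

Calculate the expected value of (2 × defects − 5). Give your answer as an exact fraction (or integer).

Total = 660, so P(defects=0) = 160/660, etc.
E[2x-5] = (8/33)·(-5) + (8/33)·(-1) + (4/33)·5 + (4/33)·7 + (2/11)·11 + (1/11)·13
     = 35/11

35/11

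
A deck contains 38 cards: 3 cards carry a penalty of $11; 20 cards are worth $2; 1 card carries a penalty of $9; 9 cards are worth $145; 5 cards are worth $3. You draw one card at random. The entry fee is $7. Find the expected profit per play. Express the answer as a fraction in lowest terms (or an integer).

526/19 dollars

E[payout] = (3/38)·(-11) + (20/38)·2 + (1/38)·(-9) + (9/38)·145 + (5/38)·3 = 659/19
Expected profit = 659/19 − 7 = 526/19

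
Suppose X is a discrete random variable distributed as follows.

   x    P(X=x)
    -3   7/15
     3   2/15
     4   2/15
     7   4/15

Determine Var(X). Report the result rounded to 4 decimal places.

18.6400

E[X] = (7/15)·(-3) + (2/15)·3 + (2/15)·4 + (4/15)·7 = 7/5
E[X²] = (7/15)·9 + (2/15)·9 + (2/15)·16 + (4/15)·49 = 103/5
Var(X) = 103/5 − (7/5)² = 466/25 ≈ 18.6400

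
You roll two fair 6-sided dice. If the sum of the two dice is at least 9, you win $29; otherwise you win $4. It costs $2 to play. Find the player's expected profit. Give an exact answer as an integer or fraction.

E[payout] = (13/18)·4 + (5/18)·29 = 197/18
Expected profit = 197/18 − 2 = 161/18

161/18 dollars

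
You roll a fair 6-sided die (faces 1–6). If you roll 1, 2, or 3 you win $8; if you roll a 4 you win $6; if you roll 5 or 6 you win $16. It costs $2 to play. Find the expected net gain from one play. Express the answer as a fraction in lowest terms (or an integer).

E[payout] = (1/6)·6 + (1/2)·8 + (1/3)·16 = 31/3
Expected profit = 31/3 − 2 = 25/3

25/3 dollars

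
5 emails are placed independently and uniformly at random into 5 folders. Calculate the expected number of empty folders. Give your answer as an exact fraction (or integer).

1024/625

Let Xⱼ=1 if folder j is empty. P(Xⱼ=1) = ((5-1)/5)^5 = 1024/3125.
By linearity, E[#empty] = 5·1024/3125 = 1024/625.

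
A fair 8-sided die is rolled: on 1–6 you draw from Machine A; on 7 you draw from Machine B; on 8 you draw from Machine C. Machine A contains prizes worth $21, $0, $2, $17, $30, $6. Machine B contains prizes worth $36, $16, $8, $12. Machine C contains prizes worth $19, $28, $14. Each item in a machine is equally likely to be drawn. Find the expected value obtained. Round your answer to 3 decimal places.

E[X | Machine A] = (21 + 0 + 2 + 17 + 30 + 6)/6 = 38/3
E[X | Machine B] = (36 + 16 + 8 + 12)/4 = 18
E[X | Machine C] = (19 + 28 + 14)/3 = 61/3
E[X] = (3/4)·38/3 + (1/8)·18 + (1/8)·61/3 = 343/24 ≈ 14.292

$14.292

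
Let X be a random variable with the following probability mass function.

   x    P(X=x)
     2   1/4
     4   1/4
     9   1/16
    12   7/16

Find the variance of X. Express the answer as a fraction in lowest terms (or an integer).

E[X] = (1/4)·2 + (1/4)·4 + (1/16)·9 + (7/16)·12 = 117/16
E[X²] = (1/4)·4 + (1/4)·16 + (1/16)·81 + (7/16)·144 = 1169/16
Var(X) = 1169/16 − (117/16)² = 5015/256

5015/256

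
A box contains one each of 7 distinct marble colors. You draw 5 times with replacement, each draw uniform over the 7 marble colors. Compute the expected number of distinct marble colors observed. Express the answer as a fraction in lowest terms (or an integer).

9031/2401

Let Xⱼ=1 if type j appears at least once. P(Xⱼ=1) = 1 − ((7−1)/7)^5 = 9031/16807.
E[#distinct] = 7·9031/16807 = 9031/2401.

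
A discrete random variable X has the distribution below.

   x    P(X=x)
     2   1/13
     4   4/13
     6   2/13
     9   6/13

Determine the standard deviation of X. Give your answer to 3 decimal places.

2.530

E[X] = 84/13, E[X²] = 626/13
Var(X) = E[X²] − (E[X])² = 626/13 − 7056/169 = 1082/169
SD(X) = √(1082/169) ≈ 2.530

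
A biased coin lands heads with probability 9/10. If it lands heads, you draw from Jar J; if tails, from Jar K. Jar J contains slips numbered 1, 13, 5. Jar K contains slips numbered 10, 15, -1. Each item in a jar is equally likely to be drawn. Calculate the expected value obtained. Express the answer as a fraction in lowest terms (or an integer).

E[X | Jar J] = (1 + 13 + 5)/3 = 19/3
E[X | Jar K] = (10 + 15 − 1)/3 = 8
E[X] = (9/10)·19/3 + (1/10)·8 = 13/2

13/2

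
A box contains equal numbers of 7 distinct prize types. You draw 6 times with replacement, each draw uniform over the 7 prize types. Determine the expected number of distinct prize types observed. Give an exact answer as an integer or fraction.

Let Xⱼ=1 if type j appears at least once. P(Xⱼ=1) = 1 − ((7−1)/7)^6 = 70993/117649.
E[#distinct] = 7·70993/117649 = 70993/16807.

70993/16807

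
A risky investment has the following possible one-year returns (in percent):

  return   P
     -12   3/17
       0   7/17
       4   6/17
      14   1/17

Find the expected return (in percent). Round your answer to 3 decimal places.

E[X] = (3/17)·(-12) + (7/17)·0 + (6/17)·4 + (1/17)·14
     = 2/17 ≈ 0.118

0.118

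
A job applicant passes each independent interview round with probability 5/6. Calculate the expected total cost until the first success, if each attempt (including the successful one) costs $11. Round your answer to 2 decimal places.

$13.20

E[#attempts] = 1/p = 6/5; E[cost] = 11·6/5 = 66/5.
≈ 13.20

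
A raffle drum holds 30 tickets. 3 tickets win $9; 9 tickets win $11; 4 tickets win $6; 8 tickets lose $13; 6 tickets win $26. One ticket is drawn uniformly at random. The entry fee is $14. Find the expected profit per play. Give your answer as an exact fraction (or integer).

-109/15 dollars

E[payout] = (3/30)·9 + (9/30)·11 + (4/30)·6 + (8/30)·(-13) + (6/30)·26 = 101/15
Expected profit = 101/15 − 14 = -109/15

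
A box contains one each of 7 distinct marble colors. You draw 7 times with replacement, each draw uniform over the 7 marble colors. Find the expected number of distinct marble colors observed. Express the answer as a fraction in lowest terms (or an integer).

Let Xⱼ=1 if type j appears at least once. P(Xⱼ=1) = 1 − ((7−1)/7)^7 = 543607/823543.
E[#distinct] = 7·543607/823543 = 543607/117649.

543607/117649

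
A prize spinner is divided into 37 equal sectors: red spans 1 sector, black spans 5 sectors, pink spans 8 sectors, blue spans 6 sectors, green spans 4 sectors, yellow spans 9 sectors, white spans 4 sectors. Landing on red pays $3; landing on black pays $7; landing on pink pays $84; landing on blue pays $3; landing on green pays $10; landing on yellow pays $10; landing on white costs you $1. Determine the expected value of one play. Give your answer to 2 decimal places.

$23.08

E[payout] = (1/37)·3 + (5/37)·7 + (8/37)·84 + (6/37)·3 + (4/37)·10 + (9/37)·10 + (4/37)·(-1) = 854/37
≈ $23.08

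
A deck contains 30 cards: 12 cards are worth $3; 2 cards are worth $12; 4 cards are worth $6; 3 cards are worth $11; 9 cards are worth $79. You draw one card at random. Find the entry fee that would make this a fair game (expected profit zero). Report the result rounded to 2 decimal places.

$27.60

E[payout] = (12/30)·3 + (2/30)·12 + (4/30)·6 + (3/30)·11 + (9/30)·79 = 138/5
Fair fee = E[payout] = 138/5 ≈ $27.60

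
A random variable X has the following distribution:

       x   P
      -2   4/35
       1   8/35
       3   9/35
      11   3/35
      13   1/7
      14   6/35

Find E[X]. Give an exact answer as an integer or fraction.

E[X] = (4/35)·(-2) + (8/35)·1 + (9/35)·3 + (3/35)·11 + (1/7)·13 + (6/35)·14
     = 209/35

209/35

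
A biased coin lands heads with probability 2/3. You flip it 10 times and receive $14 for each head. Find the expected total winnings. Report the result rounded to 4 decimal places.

$93.3333

E[#heads] = 10·2/3 = 20/3 (linearity over flips).
E[winnings] = 14·20/3 = 280/3.
≈ 93.3333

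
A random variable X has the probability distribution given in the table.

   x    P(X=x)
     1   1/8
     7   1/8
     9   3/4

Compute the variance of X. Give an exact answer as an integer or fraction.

E[X] = (1/8)·1 + (1/8)·7 + (3/4)·9 = 31/4
E[X²] = (1/8)·1 + (1/8)·49 + (3/4)·81 = 67
Var(X) = 67 − (31/4)² = 111/16

111/16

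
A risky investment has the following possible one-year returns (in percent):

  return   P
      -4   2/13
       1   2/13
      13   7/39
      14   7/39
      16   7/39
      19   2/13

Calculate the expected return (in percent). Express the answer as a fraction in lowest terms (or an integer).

397/39

E[X] = (2/13)·(-4) + (2/13)·1 + (7/39)·13 + (7/39)·14 + (7/39)·16 + (2/13)·19
     = 397/39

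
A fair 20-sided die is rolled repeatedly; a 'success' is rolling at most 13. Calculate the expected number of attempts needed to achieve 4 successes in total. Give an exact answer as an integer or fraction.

80/13

By linearity (sum of 4 independent geometric waits), E[trials] = 4/p = 4/(13/20) = 80/13.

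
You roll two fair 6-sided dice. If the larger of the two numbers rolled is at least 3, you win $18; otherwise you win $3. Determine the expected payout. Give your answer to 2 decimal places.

E[payout] = (1/9)·3 + (8/9)·18 = 49/3
≈ $16.33

$16.33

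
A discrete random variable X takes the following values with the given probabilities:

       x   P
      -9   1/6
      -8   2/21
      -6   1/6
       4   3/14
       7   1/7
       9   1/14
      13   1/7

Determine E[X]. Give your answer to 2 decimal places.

E[X] = (1/6)·(-9) + (2/21)·(-8) + (1/6)·(-6) + (3/14)·4 + (1/7)·7 + (1/14)·9 + (1/7)·13
     = 23/21 ≈ 1.10

1.10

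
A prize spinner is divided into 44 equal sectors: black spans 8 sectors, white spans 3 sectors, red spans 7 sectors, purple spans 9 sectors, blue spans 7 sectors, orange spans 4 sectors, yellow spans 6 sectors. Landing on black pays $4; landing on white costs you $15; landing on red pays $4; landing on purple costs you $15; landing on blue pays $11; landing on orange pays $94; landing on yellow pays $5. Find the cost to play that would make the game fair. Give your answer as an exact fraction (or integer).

E[payout] = (8/44)·4 + (3/44)·(-15) + (7/44)·4 + (9/44)·(-15) + (7/44)·11 + (4/44)·94 + (6/44)·5 = 33/4
Fair fee = E[payout] = 33/4

33/4 dollars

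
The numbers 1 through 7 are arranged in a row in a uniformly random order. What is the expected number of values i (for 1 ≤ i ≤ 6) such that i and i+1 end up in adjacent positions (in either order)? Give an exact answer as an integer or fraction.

For each i ∈ {1,…,6}, let Xᵢ = 1 if i and i+1 are adjacent. P(Xᵢ=1) = 2·(7−1)!/7! = 2/7.
By linearity, E[ΣXᵢ] = (6)·(2/7) = 12/7.

12/7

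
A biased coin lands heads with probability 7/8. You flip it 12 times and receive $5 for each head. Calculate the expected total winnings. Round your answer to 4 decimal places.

E[#heads] = 12·7/8 = 21/2 (linearity over flips).
E[winnings] = 5·21/2 = 105/2.
≈ 52.5000

$52.5000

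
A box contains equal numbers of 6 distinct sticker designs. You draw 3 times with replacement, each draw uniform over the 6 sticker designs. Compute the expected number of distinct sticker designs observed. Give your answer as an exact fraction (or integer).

91/36

Let Xⱼ=1 if type j appears at least once. P(Xⱼ=1) = 1 − ((6−1)/6)^3 = 91/216.
E[#distinct] = 6·91/216 = 91/36.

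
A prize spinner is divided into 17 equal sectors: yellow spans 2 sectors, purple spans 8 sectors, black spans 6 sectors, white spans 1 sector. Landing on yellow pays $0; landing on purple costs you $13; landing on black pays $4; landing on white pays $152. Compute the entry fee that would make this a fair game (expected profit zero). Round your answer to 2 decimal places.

E[payout] = (2/17)·0 + (8/17)·(-13) + (6/17)·4 + (1/17)·152 = 72/17
Fair fee = E[payout] = 72/17 ≈ $4.24

$4.24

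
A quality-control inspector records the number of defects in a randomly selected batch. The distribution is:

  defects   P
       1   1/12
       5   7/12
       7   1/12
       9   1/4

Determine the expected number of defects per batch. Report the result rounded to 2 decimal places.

5.83

E[X] = (1/12)·1 + (7/12)·5 + (1/12)·7 + (1/4)·9
     = 35/6 ≈ 5.83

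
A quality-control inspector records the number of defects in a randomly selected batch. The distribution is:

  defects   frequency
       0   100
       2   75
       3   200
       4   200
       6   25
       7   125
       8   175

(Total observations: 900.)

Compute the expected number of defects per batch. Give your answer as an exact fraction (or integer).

Total = 900, so P(defects=0) = 100/900, etc.
E[X] = (1/9)·0 + (1/12)·2 + (2/9)·3 + (2/9)·4 + (1/36)·6 + (5/36)·7 + (7/36)·8
     = 53/12

53/12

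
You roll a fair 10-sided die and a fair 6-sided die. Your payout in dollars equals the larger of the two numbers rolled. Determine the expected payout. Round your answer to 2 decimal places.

$6.08

Distribution of the larger of the two numbers rolled: 1 w.p. 1/60, 2 w.p. 1/20, 3 w.p. 1/12, 4 w.p. 7/60, 5 w.p. 3/20, 6 w.p. 11/60, …
E[payout] = (1/60)·1 + (1/20)·2 + (1/12)·3 + (7/60)·4 + (3/20)·5 + (11/60)·6 + (1/10)·7 + (1/10)·8 + (1/10)·9 + (1/10)·10 = 73/12
≈ $6.08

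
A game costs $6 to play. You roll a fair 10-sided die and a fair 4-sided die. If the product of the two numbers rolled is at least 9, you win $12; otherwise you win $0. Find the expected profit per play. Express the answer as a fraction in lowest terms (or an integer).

6/5 dollars

E[payout] = (2/5)·0 + (3/5)·12 = 36/5
Expected profit = 36/5 − 6 = 6/5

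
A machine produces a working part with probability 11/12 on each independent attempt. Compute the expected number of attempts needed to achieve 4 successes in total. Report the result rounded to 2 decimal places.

By linearity (sum of 4 independent geometric waits), E[trials] = 4/p = 4/(11/12) = 48/11.
≈ 4.36

4.36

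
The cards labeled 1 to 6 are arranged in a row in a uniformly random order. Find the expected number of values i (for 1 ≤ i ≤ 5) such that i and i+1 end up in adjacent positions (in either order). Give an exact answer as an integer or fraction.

For each i ∈ {1,…,5}, let Xᵢ = 1 if i and i+1 are adjacent. P(Xᵢ=1) = 2·(6−1)!/6! = 2/6.
By linearity, E[ΣXᵢ] = (5)·(2/6) = 5/3.

5/3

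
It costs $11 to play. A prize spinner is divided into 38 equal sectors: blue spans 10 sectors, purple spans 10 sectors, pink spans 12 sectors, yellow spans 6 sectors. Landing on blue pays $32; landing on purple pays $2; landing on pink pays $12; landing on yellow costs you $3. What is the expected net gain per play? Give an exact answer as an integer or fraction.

24/19 dollars

E[payout] = (10/38)·32 + (10/38)·2 + (12/38)·12 + (6/38)·(-3) = 233/19
Expected profit = 233/19 − 11 = 24/19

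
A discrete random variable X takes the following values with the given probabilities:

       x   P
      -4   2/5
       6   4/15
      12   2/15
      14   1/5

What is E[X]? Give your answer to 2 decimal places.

4.40

E[X] = (2/5)·(-4) + (4/15)·6 + (2/15)·12 + (1/5)·14
     = 22/5 ≈ 4.40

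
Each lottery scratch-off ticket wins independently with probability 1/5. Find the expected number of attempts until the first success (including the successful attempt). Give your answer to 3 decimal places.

5.000

For a geometric distribution, E[trials] = 1/p = 1/(1/5) = 5.
≈ 5.000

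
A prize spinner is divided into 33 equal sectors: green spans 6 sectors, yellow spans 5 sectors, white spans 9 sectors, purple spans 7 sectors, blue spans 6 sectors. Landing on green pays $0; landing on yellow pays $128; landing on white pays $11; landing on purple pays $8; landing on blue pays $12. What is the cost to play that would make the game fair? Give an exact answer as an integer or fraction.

289/11 dollars

E[payout] = (6/33)·0 + (5/33)·128 + (9/33)·11 + (7/33)·8 + (6/33)·12 = 289/11
Fair fee = E[payout] = 289/11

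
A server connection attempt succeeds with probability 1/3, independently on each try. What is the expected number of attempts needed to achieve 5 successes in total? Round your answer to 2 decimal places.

By linearity (sum of 5 independent geometric waits), E[trials] = 5/p = 5/(1/3) = 15.
≈ 15.00

15.00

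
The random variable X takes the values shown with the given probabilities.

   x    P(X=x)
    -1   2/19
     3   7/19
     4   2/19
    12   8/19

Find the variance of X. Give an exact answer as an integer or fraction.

8602/361

E[X] = (2/19)·(-1) + (7/19)·3 + (2/19)·4 + (8/19)·12 = 123/19
E[X²] = (2/19)·1 + (7/19)·9 + (2/19)·16 + (8/19)·144 = 1249/19
Var(X) = 1249/19 − (123/19)² = 8602/361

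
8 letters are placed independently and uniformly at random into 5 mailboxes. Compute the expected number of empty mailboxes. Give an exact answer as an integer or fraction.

Let Xⱼ=1 if mailbox j is empty. P(Xⱼ=1) = ((5-1)/5)^8 = 65536/390625.
By linearity, E[#empty] = 5·65536/390625 = 65536/78125.

65536/78125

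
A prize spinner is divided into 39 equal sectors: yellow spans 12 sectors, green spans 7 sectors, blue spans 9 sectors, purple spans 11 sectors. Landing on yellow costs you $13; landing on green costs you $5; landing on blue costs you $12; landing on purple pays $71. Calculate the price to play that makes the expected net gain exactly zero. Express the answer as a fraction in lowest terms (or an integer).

E[payout] = (12/39)·(-13) + (7/39)·(-5) + (9/39)·(-12) + (11/39)·71 = 482/39
Fair fee = E[payout] = 482/39

482/39 dollars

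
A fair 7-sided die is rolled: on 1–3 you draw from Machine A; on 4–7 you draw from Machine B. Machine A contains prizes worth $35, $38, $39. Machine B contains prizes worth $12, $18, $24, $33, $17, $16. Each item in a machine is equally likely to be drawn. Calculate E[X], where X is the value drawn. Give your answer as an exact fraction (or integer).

192/7 dollars

E[X | Machine A] = (35 + 38 + 39)/3 = 112/3
E[X | Machine B] = (12 + 18 + 24 + 33 + 17 + 16)/6 = 20
E[X] = (3/7)·112/3 + (4/7)·20 = 192/7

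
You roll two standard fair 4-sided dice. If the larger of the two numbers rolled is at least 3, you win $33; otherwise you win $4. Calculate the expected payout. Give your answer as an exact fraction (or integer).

E[payout] = (1/4)·4 + (3/4)·33 = 103/4

103/4 dollars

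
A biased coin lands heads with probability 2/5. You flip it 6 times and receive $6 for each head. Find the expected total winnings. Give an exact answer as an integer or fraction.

E[#heads] = 6·2/5 = 12/5 (linearity over flips).
E[winnings] = 6·12/5 = 72/5.

72/5 dollars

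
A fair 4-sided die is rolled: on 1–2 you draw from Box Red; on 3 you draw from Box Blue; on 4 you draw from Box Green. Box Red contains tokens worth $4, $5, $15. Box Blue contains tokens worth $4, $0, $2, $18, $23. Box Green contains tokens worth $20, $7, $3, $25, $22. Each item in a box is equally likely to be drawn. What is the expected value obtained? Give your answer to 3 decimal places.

E[X | Box Red] = (4 + 5 + 15)/3 = 8
E[X | Box Blue] = (4 + 0 + 2 + 18 + 23)/5 = 47/5
E[X | Box Green] = (20 + 7 + 3 + 25 + 22)/5 = 77/5
E[X] = (1/2)·8 + (1/4)·47/5 + (1/4)·77/5 = 51/5 ≈ 10.200

$10.200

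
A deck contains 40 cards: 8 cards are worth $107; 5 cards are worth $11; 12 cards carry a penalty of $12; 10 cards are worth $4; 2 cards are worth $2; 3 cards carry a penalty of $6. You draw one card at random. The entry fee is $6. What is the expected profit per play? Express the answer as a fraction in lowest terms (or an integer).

553/40 dollars

E[payout] = (8/40)·107 + (5/40)·11 + (12/40)·(-12) + (10/40)·4 + (2/40)·2 + (3/40)·(-6) = 793/40
Expected profit = 793/40 − 6 = 553/40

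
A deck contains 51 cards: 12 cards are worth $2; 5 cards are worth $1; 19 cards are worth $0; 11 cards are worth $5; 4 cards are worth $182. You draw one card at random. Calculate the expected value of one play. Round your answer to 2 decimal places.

E[payout] = (12/51)·2 + (5/51)·1 + (19/51)·0 + (11/51)·5 + (4/51)·182 = 812/51
≈ $15.92

$15.92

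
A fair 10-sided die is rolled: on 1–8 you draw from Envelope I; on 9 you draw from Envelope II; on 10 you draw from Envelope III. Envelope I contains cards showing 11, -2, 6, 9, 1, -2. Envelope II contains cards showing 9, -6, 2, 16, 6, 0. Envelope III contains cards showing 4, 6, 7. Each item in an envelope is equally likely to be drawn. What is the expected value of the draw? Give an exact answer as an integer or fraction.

E[X | Envelope I] = (11 − 2 + 6 + 9 + 1 − 2)/6 = 23/6
E[X | Envelope II] = (9 − 6 + 2 + 16 + 6 + 0)/6 = 9/2
E[X | Envelope III] = (4 + 6 + 7)/3 = 17/3
E[X] = (4/5)·23/6 + (1/10)·9/2 + (1/10)·17/3 = 49/12

49/12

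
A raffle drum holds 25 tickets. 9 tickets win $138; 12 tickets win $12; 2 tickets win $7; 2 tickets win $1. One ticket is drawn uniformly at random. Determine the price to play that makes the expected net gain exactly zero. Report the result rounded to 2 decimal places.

$56.08

E[payout] = (9/25)·138 + (12/25)·12 + (2/25)·7 + (2/25)·1 = 1402/25
Fair fee = E[payout] = 1402/25 ≈ $56.08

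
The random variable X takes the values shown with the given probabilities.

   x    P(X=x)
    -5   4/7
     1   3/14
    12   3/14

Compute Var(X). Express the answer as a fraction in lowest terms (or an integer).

E[X] = (4/7)·(-5) + (3/14)·1 + (3/14)·12 = -1/14
E[X²] = (4/7)·25 + (3/14)·1 + (3/14)·144 = 635/14
Var(X) = 635/14 − (-1/14)² = 8889/196

8889/196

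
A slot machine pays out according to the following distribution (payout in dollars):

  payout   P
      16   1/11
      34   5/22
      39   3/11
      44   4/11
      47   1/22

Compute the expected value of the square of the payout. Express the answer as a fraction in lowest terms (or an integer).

E[X²] = (1/11)·256 + (5/22)·1156 + (3/11)·1521 + (4/11)·1936 + (1/22)·2209
     = 33115/22

33115/22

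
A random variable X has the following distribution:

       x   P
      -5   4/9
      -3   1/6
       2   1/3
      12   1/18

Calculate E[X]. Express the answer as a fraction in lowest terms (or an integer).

E[X] = (4/9)·(-5) + (1/6)·(-3) + (1/3)·2 + (1/18)·12
     = -25/18

-25/18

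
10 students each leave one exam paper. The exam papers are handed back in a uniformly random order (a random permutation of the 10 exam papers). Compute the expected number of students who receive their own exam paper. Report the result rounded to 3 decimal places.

1.000

Let Xᵢ = 1 if person i gets their own exam paper. For each i, P(Xᵢ=1) = 1/10.
By linearity of expectation, E[X₁+…+X_10] = 10·(1/10) = 1.
≈ 1.000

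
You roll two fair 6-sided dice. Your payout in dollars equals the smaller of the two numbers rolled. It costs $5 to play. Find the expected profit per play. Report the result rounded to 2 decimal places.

Distribution of the smaller of the two numbers rolled: 1 w.p. 11/36, 2 w.p. 1/4, 3 w.p. 7/36, 4 w.p. 5/36, 5 w.p. 1/12, 6 w.p. 1/36
E[payout] = (11/36)·1 + (1/4)·2 + (7/36)·3 + (5/36)·4 + (1/12)·5 + (1/36)·6 = 91/36
Expected profit = 91/36 − 5 = -89/36 ≈ -$2.47

-$2.47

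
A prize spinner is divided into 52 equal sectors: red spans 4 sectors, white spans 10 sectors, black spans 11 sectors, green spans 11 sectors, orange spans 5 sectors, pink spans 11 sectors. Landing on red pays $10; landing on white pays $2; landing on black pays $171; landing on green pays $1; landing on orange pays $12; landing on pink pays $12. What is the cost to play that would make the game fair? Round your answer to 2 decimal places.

E[payout] = (4/52)·10 + (10/52)·2 + (11/52)·171 + (11/52)·1 + (5/52)·12 + (11/52)·12 = 536/13
Fair fee = E[payout] = 536/13 ≈ $41.23

$41.23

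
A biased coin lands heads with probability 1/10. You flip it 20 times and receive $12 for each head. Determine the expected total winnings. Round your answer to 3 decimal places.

$24.000

E[#heads] = 20·1/10 = 2 (linearity over flips).
E[winnings] = 12·2 = 24.
≈ 24.000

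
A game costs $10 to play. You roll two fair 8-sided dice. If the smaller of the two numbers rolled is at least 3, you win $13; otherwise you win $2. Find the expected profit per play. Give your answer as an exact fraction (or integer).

E[payout] = (7/16)·2 + (9/16)·13 = 131/16
Expected profit = 131/16 − 10 = -29/16

-29/16 dollars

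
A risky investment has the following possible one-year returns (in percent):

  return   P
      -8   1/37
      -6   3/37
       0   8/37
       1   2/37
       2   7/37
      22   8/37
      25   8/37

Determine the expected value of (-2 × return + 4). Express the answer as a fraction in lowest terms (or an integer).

-584/37

E[-2x+4] = (1/37)·20 + (3/37)·16 + (8/37)·4 + (2/37)·2 + (7/37)·0 + (8/37)·(-40) + (8/37)·(-46)
     = -584/37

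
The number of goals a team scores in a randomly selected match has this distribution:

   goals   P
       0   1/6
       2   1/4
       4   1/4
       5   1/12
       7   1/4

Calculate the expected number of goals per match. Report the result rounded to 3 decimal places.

3.667

E[X] = (1/6)·0 + (1/4)·2 + (1/4)·4 + (1/12)·5 + (1/4)·7
     = 11/3 ≈ 3.667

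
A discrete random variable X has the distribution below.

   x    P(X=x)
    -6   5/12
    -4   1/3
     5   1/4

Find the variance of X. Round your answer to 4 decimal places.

E[X] = (5/12)·(-6) + (1/3)·(-4) + (1/4)·5 = -31/12
E[X²] = (5/12)·36 + (1/3)·16 + (1/4)·25 = 319/12
Var(X) = 319/12 − (-31/12)² = 2867/144 ≈ 19.9097

19.9097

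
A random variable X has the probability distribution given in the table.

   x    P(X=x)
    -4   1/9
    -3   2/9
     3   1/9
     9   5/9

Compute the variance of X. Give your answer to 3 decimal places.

31.951

E[X] = (1/9)·(-4) + (2/9)·(-3) + (1/9)·3 + (5/9)·9 = 38/9
E[X²] = (1/9)·16 + (2/9)·9 + (1/9)·9 + (5/9)·81 = 448/9
Var(X) = 448/9 − (38/9)² = 2588/81 ≈ 31.951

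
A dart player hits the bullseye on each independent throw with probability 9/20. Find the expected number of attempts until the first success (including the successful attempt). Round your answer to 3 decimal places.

2.222

For a geometric distribution, E[trials] = 1/p = 1/(9/20) = 20/9.
≈ 2.222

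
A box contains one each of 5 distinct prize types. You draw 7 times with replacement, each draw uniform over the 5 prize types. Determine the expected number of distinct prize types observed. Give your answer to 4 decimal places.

Let Xⱼ=1 if type j appears at least once. P(Xⱼ=1) = 1 − ((5−1)/5)^7 = 61741/78125.
E[#distinct] = 5·61741/78125 = 61741/15625.
≈ 3.9514

3.9514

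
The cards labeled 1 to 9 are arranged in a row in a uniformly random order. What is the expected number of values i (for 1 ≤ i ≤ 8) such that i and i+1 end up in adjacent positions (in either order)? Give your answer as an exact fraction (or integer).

For each i ∈ {1,…,8}, let Xᵢ = 1 if i and i+1 are adjacent. P(Xᵢ=1) = 2·(9−1)!/9! = 2/9.
By linearity, E[ΣXᵢ] = (8)·(2/9) = 16/9.

16/9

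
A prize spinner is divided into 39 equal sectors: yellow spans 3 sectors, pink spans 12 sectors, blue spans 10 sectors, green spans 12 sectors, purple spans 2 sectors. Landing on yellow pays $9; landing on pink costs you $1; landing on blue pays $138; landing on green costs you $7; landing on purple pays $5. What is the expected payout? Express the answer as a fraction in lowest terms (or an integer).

1321/39 dollars

E[payout] = (3/39)·9 + (12/39)·(-1) + (10/39)·138 + (12/39)·(-7) + (2/39)·5 = 1321/39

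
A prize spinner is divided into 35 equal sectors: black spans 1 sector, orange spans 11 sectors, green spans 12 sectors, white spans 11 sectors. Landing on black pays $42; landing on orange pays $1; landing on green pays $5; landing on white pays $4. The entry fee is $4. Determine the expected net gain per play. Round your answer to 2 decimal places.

$0.49

E[payout] = (1/35)·42 + (11/35)·1 + (12/35)·5 + (11/35)·4 = 157/35
Expected profit = 157/35 − 4 = 17/35 ≈ $0.49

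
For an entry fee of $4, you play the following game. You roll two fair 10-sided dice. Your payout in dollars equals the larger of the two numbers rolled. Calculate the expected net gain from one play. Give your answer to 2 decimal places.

Distribution of the larger of the two numbers rolled: 1 w.p. 1/100, 2 w.p. 3/100, 3 w.p. 1/20, 4 w.p. 7/100, 5 w.p. 9/100, 6 w.p. 11/100, …
E[payout] = (1/100)·1 + (3/100)·2 + (1/20)·3 + (7/100)·4 + (9/100)·5 + (11/100)·6 + (13/100)·7 + (3/20)·8 + (17/100)·9 + (19/100)·10 = 143/20
Expected profit = 143/20 − 4 = 63/20 ≈ $3.15

$3.15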